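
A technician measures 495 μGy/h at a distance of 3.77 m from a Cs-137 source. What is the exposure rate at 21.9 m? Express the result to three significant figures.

14.7 μGy/h

Since intensity falls as 1/r², the rate at 21.9 m is
495 × (3.77/21.9)² = 495 × 0.02963 = 14.67 μGy/h.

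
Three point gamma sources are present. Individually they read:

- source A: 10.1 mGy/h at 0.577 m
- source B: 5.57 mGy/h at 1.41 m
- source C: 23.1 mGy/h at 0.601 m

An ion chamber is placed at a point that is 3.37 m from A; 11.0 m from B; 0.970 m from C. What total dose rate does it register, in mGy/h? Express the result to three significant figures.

Each source contributes Iᵢ·(dᵢ/rᵢ)²; contributions add.
A: 10.1 × (0.577/3.37)² = 0.2961 mGy/h
B: 5.57 × (1.41/11.0)² = 0.09152 mGy/h
C: 23.1 × (0.601/0.970)² = 8.868 mGy/h
Total = 0.2961 + 0.09152 + 8.868 = 9.256 mGy/h.

9.26 mGy/h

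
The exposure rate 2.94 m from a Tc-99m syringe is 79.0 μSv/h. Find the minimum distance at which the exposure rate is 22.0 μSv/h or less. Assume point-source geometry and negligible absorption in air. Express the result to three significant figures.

5.57 m

By the inverse-square law, d₂ = d₁·√(I₁/I₂).
I₁/I₂ = 79.0/22.0 = 3.591, so d₂ = 2.94 × √3.591 = 5.571 m.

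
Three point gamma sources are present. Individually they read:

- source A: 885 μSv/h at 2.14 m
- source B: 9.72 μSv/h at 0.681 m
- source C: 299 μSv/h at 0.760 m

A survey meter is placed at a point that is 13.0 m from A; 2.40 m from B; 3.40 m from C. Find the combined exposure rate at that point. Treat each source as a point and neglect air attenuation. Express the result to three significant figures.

39.7 μSv/h

By superposition, sum each source's inverse-square contribution:
A: 885 × (2.14/13.0)² = 23.98 μSv/h
B: 9.72 × (0.681/2.40)² = 0.7826 μSv/h
C: 299 × (0.760/3.40)² = 14.94 μSv/h
Total = 23.98 + 0.7826 + 14.94 = 39.70 μSv/h.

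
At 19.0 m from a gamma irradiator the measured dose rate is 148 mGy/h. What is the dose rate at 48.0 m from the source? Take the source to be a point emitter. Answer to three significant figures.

Applying the 1/r² law, scaling from 19.0 m to 48.0 m:
148 × (19.0/48.0)² = 148 × 0.1567 = 23.19 mGy/h.

23.2 mGy/h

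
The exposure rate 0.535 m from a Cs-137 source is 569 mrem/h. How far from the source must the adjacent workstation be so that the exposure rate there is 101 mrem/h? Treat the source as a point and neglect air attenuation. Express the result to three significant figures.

1.27 m

Applying the 1/r² law, d₂ = d₁·√(I₁/I₂).
I₁/I₂ = 569/101 = 5.634, so d₂ = 0.535 × √5.634 = 1.270 m.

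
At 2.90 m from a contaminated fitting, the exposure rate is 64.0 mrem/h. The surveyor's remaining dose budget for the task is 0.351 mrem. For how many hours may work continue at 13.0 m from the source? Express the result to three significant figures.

By the inverse-square law, rate at 13.0 m:
64.0 × (2.90/13.0)² = 64.0 × 0.04976 = 3.185 mrem/h.
Stay time = 0.351 mrem ÷ 3.185 mrem/h = 0.1102 h.

0.110 h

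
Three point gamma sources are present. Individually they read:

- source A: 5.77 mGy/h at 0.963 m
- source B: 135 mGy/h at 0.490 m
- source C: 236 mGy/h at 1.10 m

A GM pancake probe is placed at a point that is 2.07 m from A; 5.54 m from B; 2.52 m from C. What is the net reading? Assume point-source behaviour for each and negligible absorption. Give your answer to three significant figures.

Each source contributes Iᵢ·(dᵢ/rᵢ)²; contributions add.
A: 5.77 × (0.963/2.07)² = 1.249 mGy/h
B: 135 × (0.490/5.54)² = 1.056 mGy/h
C: 236 × (1.10/2.52)² = 44.97 mGy/h
Total = 1.249 + 1.056 + 44.97 = 47.27 mGy/h.

47.3 mGy/h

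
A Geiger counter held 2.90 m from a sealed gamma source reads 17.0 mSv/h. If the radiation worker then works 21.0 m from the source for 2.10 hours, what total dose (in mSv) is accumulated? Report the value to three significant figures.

0.681 mSv

By the inverse-square law, rate at 21.0 m:
17.0 × (2.90/21.0)² = 17.0 × 0.01907 = 0.3242 mSv/h.
Dose = rate × time = 0.3242 mSv/h × 2.100 h = 0.6808 mSv.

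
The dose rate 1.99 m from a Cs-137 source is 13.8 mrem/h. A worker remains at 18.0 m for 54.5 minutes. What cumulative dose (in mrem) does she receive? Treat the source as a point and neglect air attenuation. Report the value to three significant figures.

By the inverse-square law, rate at 18.0 m:
(1.99/18.0)² = 0.01222, so 13.8 × 0.01222 = 0.1686 mrem/h.
Dose = rate × time = 0.1686 mrem/h × 0.9083 h = 0.1531 mrem.

0.153 mrem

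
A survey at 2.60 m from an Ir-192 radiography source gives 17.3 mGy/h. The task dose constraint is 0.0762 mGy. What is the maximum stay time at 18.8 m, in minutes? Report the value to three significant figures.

13.8 min

Applying the 1/r² law, rate at 18.8 m:
(2.60/18.8)² = 0.01913, so 17.3 × 0.01913 = 0.3309 mGy/h.
Stay time = 0.0762 mGy ÷ 0.3309 mGy/h = 0.2303 h = 13.82 min.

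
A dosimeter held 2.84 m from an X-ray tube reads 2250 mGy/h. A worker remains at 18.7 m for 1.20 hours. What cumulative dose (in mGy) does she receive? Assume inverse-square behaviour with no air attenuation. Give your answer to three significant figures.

Intensity scales as (d₁/d₂)², so rate at 18.7 m:
(2.84/18.7)² = 0.02307, so 2250 × 0.02307 = 51.91 mGy/h.
Dose = rate × time = 51.91 mGy/h × 1.200 h = 62.29 mGy.

62.3 mGy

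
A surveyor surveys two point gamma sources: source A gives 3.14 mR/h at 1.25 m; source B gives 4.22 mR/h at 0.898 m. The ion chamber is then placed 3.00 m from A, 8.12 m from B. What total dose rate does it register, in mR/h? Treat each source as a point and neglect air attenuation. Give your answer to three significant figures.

Each source contributes Iᵢ·(dᵢ/rᵢ)²; contributions add.
A: 3.14 × (1.25/3.00)² = 0.5451 mR/h
B: 4.22 × (0.898/8.12)² = 0.05161 mR/h
Total = 0.5451 + 0.05161 = 0.5967 mR/h.

0.597 mR/h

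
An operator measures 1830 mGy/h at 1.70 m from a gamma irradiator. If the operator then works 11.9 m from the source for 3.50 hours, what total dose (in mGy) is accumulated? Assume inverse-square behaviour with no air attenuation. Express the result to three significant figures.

131 mGy

Applying the 1/r² law, rate at 11.9 m:
(1.70/11.9)² = 0.02041, so 1830 × 0.02041 = 37.35 mGy/h.
Dose = rate × time = 37.35 mGy/h × 3.500 h = 130.7 mGy.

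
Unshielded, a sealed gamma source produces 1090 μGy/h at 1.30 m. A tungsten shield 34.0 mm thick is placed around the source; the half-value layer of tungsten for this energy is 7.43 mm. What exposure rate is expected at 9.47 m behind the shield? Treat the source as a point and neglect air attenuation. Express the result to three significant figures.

0.861 μGy/h

Distance alone: 1090 × (1.30/9.47)² = 1090 × 0.01884 = 20.54 μGy/h.
Shield: 34.0/7.43 = 4.576 half-value layers → attenuation 2^(−4.576) = 0.04193.
Combined: 20.54 × 0.04193 = 0.8612 μGy/h.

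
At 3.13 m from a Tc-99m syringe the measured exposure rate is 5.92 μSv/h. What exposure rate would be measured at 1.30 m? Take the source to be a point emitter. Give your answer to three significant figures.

34.3 μSv/h

Using I₁d₁² = I₂d₂², scaling from 3.13 m to 1.30 m:
5.92 × (3.13/1.30)² = 5.92 × 5.797 = 34.32 μSv/h.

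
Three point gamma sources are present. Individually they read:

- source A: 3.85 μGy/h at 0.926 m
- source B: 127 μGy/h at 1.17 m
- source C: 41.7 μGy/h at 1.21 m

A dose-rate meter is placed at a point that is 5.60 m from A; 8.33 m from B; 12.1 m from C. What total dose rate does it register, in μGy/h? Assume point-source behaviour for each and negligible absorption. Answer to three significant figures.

By superposition, sum each source's inverse-square contribution:
A: 3.85 × (0.926/5.60)² = 0.1053 μGy/h
B: 127 × (1.17/8.33)² = 2.505 μGy/h
C: 41.7 × (1.21/12.1)² = 0.4170 μGy/h
Total = 0.1053 + 2.505 + 0.4170 = 3.027 μGy/h.

3.03 μGy/h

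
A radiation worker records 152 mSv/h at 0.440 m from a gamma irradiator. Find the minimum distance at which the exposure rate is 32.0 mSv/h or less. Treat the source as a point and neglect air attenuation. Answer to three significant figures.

Intensity scales as (d₁/d₂)², so d₂ = d₁·√(I₁/I₂).
I₁/I₂ = 152/32.0 = 4.750, so d₂ = 0.440 × √4.750 = 0.9590 m.

0.959 m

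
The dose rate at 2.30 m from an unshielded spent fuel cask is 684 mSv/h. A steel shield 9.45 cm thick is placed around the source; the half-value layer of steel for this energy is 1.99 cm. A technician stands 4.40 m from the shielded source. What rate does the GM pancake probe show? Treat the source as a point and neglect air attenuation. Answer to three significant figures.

6.95 mSv/h

Distance alone: 684 × (2.30/4.40)² = 684 × 0.2732 = 186.9 mSv/h.
Shield: 9.45/1.99 = 4.749 half-value layers → attenuation 2^(−4.749) = 0.03719.
Combined: 186.9 × 0.03719 = 6.951 mSv/h.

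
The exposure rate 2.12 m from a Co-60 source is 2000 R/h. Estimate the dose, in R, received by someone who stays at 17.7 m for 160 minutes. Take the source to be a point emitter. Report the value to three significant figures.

Intensity scales as (d₁/d₂)², so rate at 17.7 m:
2000 × (2.12/17.7)² = 2000 × 0.01435 = 28.70 R/h.
Dose = rate × time = 28.70 R/h × 2.667 h = 76.54 R.

76.5 R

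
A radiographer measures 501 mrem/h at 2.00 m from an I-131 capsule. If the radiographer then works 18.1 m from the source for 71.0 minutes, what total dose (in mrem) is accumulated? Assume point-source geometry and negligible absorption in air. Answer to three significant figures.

By the inverse-square law, rate at 18.1 m:
501 × (2.00/18.1)² = 501 × 0.01221 = 6.117 mrem/h.
Dose = rate × time = 6.117 mrem/h × 1.183 h = 7.236 mrem.

7.24 mrem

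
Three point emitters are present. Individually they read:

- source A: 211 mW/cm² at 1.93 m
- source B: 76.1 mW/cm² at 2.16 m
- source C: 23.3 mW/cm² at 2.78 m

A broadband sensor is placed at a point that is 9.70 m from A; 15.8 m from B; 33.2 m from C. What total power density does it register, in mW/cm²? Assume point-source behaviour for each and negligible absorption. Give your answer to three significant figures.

9.94 mW/cm²

By superposition, sum each source's inverse-square contribution:
A: 211 × (1.93/9.70)² = 8.353 mW/cm²
B: 76.1 × (2.16/15.8)² = 1.422 mW/cm²
C: 23.3 × (2.78/33.2)² = 0.1634 mW/cm²
Total = 8.353 + 1.422 + 0.1634 = 9.938 mW/cm².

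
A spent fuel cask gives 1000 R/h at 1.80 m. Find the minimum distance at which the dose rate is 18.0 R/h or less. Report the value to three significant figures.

Intensity scales as (d₁/d₂)², so d₂ = d₁·√(I₁/I₂).
I₁/I₂ = 1000/18.0 = 55.56, so d₂ = 1.80 × √55.56 = 13.42 m.

13.4 m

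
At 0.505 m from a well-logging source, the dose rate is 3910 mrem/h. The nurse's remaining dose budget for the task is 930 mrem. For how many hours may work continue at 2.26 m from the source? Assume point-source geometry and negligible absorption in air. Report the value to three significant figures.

Intensity scales as (d₁/d₂)², so rate at 2.26 m:
3910 × (0.505/2.26)² = 3910 × 0.04993 = 195.2 mrem/h.
Stay time = 930 mrem ÷ 195.2 mrem/h = 4.764 h.

4.76 h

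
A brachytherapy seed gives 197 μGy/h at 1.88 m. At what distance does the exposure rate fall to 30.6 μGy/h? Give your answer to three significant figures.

4.77 m

By the inverse-square law, d₂ = d₁·√(I₁/I₂).
I₁/I₂ = 197/30.6 = 6.438, so d₂ = 1.88 × √6.438 = 4.770 m.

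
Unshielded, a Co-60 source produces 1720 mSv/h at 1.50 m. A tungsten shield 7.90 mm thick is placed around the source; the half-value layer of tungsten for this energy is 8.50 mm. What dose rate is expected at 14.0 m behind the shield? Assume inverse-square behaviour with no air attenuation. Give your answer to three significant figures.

Distance alone: 1720 × (1.50/14.0)² = 1720 × 0.01148 = 19.75 mSv/h.
Shield: 7.90/8.50 = 0.9294 half-value layers → attenuation 2^(−0.9294) = 0.5251.
Combined: 19.75 × 0.5251 = 10.37 mSv/h.

10.4 mSv/h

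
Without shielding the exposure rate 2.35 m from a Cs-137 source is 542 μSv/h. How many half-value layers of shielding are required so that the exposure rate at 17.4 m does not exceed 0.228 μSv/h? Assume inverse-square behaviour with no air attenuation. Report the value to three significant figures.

At 17.4 m, distance alone gives 542 × (2.35/17.4)² = 542 × 0.01824 = 9.886 μSv/h.
Further attenuation needed: 9.886/0.228 = 43.36.
n = log₂(43.36) = 5.438 half-value layers.

5.44 half-value layers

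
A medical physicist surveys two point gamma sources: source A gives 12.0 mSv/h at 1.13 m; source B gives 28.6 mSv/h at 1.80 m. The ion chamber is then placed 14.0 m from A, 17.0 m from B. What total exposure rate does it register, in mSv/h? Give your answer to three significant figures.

Each source contributes Iᵢ·(dᵢ/rᵢ)²; contributions add.
A: 12.0 × (1.13/14.0)² = 0.07818 mSv/h
B: 28.6 × (1.80/17.0)² = 0.3206 mSv/h
Total = 0.07818 + 0.3206 = 0.3988 mSv/h.

0.399 mSv/h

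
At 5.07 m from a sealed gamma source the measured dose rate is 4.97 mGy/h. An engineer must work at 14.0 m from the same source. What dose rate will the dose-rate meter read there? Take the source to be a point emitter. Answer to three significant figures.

By the inverse-square law, scaling from 5.07 m to 14.0 m:
4.97 × (5.07/14.0)² = 4.97 × 0.1311 = 0.6516 mGy/h.

0.652 mGy/h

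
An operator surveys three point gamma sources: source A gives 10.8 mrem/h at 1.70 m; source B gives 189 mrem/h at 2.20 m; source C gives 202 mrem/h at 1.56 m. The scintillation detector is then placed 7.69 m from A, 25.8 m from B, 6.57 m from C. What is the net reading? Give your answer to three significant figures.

13.3 mrem/h

By superposition, sum each source's inverse-square contribution:
A: 10.8 × (1.70/7.69)² = 0.5278 mrem/h
B: 189 × (2.20/25.8)² = 1.374 mrem/h
C: 202 × (1.56/6.57)² = 11.39 mrem/h
Total = 0.5278 + 1.374 + 11.39 = 13.29 mrem/h.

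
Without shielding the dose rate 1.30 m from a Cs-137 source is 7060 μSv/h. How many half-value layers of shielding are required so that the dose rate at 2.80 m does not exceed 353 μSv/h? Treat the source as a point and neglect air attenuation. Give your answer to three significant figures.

2.11 half-value layers

At 2.80 m, distance alone gives 7060 × (1.30/2.80)² = 7060 × 0.2156 = 1522 μSv/h.
Further attenuation needed: 1522/353 = 4.312.
n = log₂(4.312) = 2.108 half-value layers.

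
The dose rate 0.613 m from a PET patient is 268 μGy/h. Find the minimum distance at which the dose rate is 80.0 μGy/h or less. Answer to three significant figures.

Using I₁d₁² = I₂d₂², d₂ = d₁·√(I₁/I₂).
I₁/I₂ = 268/80.0 = 3.350, so d₂ = 0.613 × √3.350 = 1.122 m.

1.12 m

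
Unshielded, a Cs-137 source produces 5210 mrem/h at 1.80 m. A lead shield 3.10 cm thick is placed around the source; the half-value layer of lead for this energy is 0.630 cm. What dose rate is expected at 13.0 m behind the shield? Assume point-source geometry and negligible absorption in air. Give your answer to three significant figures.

3.30 mrem/h

Distance alone: 5210 × (1.80/13.0)² = 5210 × 0.01917 = 99.88 mrem/h.
Shield: 3.10/0.630 = 4.921 half-value layers → attenuation 2^(−4.921) = 0.03301.
Combined: 99.88 × 0.03301 = 3.297 mrem/h.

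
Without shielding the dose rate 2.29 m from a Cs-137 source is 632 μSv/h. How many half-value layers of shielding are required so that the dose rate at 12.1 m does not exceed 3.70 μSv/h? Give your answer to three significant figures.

2.61 half-value layers

At 12.1 m, distance alone gives (2.29/12.1)² = 0.03582, so 632 × 0.03582 = 22.64 μSv/h.
Further attenuation needed: 22.64/3.70 = 6.119.
n = log₂(6.119) = 2.613 half-value layers.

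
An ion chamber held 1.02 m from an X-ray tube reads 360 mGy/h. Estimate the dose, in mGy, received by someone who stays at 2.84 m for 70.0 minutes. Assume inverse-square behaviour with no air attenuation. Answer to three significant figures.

54.2 mGy

Since intensity falls as 1/r², rate at 2.84 m:
360 × (1.02/2.84)² = 360 × 0.1290 = 46.44 mGy/h.
Dose = rate × time = 46.44 mGy/h × 1.167 h = 54.20 mGy.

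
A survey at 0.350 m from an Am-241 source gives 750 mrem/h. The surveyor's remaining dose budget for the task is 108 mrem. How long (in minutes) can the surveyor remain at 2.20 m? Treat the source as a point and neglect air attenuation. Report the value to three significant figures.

341 min

By the inverse-square law, rate at 2.20 m:
(0.350/2.20)² = 0.02531, so 750 × 0.02531 = 18.98 mrem/h.
Stay time = 108 mrem ÷ 18.98 mrem/h = 5.690 h = 341.4 min.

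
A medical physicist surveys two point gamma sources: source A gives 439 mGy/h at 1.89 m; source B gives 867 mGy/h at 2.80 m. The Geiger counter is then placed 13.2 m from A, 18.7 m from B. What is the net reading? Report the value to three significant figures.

28.4 mGy/h

By superposition, sum each source's inverse-square contribution:
A: 439 × (1.89/13.2)² = 9.000 mGy/h
B: 867 × (2.80/18.7)² = 19.44 mGy/h
Total = 9.000 + 19.44 = 28.44 mGy/h.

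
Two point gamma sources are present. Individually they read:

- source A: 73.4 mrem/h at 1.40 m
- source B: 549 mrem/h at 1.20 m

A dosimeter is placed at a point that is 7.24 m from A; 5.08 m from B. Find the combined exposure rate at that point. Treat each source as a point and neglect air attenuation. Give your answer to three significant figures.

33.4 mrem/h

Each source contributes Iᵢ·(dᵢ/rᵢ)²; contributions add.
A: 73.4 × (1.40/7.24)² = 2.745 mrem/h
B: 549 × (1.20/5.08)² = 30.63 mrem/h
Total = 2.745 + 30.63 = 33.38 mrem/h.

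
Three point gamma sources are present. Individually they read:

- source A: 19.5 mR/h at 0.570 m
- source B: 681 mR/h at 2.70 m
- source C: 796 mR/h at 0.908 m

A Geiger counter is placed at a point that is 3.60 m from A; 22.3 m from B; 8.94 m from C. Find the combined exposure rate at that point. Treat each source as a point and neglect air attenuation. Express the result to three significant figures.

By superposition, sum each source's inverse-square contribution:
A: 19.5 × (0.570/3.60)² = 0.4889 mR/h
B: 681 × (2.70/22.3)² = 9.983 mR/h
C: 796 × (0.908/8.94)² = 8.211 mR/h
Total = 0.4889 + 9.983 + 8.211 = 18.68 mR/h.

18.7 mR/h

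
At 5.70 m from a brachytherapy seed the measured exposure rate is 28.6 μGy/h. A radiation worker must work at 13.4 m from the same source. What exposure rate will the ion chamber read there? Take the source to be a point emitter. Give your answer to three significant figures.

Using I₁d₁² = I₂d₂², scaling from 5.70 m to 13.4 m:
(5.70/13.4)² = 0.1809, so 28.6 × 0.1809 = 5.174 μGy/h.

5.17 μGy/h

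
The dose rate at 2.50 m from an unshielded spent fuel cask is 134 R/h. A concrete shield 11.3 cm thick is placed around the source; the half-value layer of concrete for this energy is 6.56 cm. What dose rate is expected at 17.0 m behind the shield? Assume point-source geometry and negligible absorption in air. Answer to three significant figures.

Distance alone: (2.50/17.0)² = 0.02163, so 134 × 0.02163 = 2.898 R/h.
Shield: 11.3/6.56 = 1.723 half-value layers → attenuation 2^(−1.723) = 0.3029.
Combined: 2.898 × 0.3029 = 0.8778 R/h.

0.878 R/h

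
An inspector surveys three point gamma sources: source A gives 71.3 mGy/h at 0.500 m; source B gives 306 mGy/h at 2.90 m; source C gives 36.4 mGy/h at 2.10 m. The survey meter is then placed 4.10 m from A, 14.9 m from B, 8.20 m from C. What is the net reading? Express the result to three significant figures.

15.0 mGy/h

By superposition, sum each source's inverse-square contribution:
A: 71.3 × (0.500/4.10)² = 1.060 mGy/h
B: 306 × (2.90/14.9)² = 11.59 mGy/h
C: 36.4 × (2.10/8.20)² = 2.387 mGy/h
Total = 1.060 + 11.59 + 2.387 = 15.04 mGy/h.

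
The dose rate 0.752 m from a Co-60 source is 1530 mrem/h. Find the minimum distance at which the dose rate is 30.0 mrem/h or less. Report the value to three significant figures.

By the inverse-square law, d₂ = d₁·√(I₁/I₂).
I₁/I₂ = 1530/30.0 = 51.00, so d₂ = 0.752 × √51.00 = 5.370 m.

5.37 m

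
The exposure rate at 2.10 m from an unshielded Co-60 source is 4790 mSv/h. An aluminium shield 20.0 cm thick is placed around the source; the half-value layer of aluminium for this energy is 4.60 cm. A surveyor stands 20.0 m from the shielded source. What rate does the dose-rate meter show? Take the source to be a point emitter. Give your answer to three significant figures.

2.59 mSv/h

Distance alone: 4790 × (2.10/20.0)² = 4790 × 0.01103 = 52.83 mSv/h.
Shield: 20.0/4.60 = 4.348 half-value layers → attenuation 2^(−4.348) = 0.04910.
Combined: 52.83 × 0.04910 = 2.594 mSv/h.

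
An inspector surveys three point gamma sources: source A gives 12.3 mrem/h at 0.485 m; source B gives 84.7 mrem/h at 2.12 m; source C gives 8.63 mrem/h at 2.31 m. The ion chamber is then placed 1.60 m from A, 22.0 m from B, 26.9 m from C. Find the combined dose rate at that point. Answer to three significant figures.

Each source contributes Iᵢ·(dᵢ/rᵢ)²; contributions add.
A: 12.3 × (0.485/1.60)² = 1.130 mrem/h
B: 84.7 × (2.12/22.0)² = 0.7865 mrem/h
C: 8.63 × (2.31/26.9)² = 0.06364 mrem/h
Total = 1.130 + 0.7865 + 0.06364 = 1.980 mrem/h.

1.98 mrem/h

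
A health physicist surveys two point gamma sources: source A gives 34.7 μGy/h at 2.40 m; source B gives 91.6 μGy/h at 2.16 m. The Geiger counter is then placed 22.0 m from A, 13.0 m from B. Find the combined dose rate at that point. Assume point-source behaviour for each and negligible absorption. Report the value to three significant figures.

2.94 μGy/h

By superposition, sum each source's inverse-square contribution:
A: 34.7 × (2.40/22.0)² = 0.4130 μGy/h
B: 91.6 × (2.16/13.0)² = 2.529 μGy/h
Total = 0.4130 + 2.529 = 2.942 μGy/h.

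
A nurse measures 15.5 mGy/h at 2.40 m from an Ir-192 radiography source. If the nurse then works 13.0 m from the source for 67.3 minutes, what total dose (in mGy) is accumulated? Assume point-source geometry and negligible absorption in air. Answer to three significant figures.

0.593 mGy

Using I₁d₁² = I₂d₂², rate at 13.0 m:
(2.40/13.0)² = 0.03408, so 15.5 × 0.03408 = 0.5282 mGy/h.
Dose = rate × time = 0.5282 mGy/h × 1.122 h = 0.5926 mGy.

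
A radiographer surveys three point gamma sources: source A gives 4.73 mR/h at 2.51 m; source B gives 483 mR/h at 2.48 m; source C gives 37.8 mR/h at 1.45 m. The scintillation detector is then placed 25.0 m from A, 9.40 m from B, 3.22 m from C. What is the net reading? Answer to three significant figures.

41.3 mR/h

By superposition, sum each source's inverse-square contribution:
A: 4.73 × (2.51/25.0)² = 0.04768 mR/h
B: 483 × (2.48/9.40)² = 33.62 mR/h
C: 37.8 × (1.45/3.22)² = 7.665 mR/h
Total = 0.04768 + 33.62 + 7.665 = 41.33 mR/h.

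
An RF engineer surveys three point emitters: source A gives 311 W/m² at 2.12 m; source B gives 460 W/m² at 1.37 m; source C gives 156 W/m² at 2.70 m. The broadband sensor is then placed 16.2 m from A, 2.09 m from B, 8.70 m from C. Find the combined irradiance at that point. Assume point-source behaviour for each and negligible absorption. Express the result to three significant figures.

218 W/m²

Each source contributes Iᵢ·(dᵢ/rᵢ)²; contributions add.
A: 311 × (2.12/16.2)² = 5.326 W/m²
B: 460 × (1.37/2.09)² = 197.7 W/m²
C: 156 × (2.70/8.70)² = 15.02 W/m²
Total = 5.326 + 197.7 + 15.02 = 218.0 W/m².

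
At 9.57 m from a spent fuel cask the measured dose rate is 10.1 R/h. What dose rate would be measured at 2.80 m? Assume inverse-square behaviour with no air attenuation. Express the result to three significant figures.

118 R/h

Since intensity falls as 1/r², scaling from 9.57 m to 2.80 m:
(9.57/2.80)² = 11.68, so 10.1 × 11.68 = 118.0 R/h.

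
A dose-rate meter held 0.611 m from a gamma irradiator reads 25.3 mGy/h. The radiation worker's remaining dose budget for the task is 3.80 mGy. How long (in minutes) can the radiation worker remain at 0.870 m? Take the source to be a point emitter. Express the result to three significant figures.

By the inverse-square law, rate at 0.870 m:
25.3 × (0.611/0.870)² = 25.3 × 0.4932 = 12.48 mGy/h.
Stay time = 3.80 mGy ÷ 12.48 mGy/h = 0.3045 h = 18.27 min.

18.3 min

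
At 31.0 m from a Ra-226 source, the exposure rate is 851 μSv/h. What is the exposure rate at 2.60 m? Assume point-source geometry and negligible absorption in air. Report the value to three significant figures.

Intensity scales as (d₁/d₂)², so the rate at 2.60 m is
(31.0/2.60)² = 142.2, so 851 × 142.2 = 121000 μSv/h.

121000 μSv/h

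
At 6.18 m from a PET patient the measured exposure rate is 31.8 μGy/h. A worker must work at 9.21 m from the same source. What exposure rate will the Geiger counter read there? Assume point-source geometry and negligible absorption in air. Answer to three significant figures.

14.3 μGy/h

Applying the 1/r² law, scaling from 6.18 m to 9.21 m:
31.8 × (6.18/9.21)² = 31.8 × 0.4503 = 14.32 μGy/h.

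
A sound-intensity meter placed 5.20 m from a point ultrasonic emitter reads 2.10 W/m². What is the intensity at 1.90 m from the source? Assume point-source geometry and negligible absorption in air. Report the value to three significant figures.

Using I₁d₁² = I₂d₂², scaling from 5.20 m to 1.90 m:
2.10 × (5.20/1.90)² = 2.10 × 7.490 = 15.73 W/m².

15.7 W/m²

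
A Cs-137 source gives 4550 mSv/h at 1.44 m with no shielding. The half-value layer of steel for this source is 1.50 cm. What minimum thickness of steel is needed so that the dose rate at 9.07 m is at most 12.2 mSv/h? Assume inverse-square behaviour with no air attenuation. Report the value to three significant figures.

4.85 cm

At 9.07 m, distance alone gives 4550 × (1.44/9.07)² = 4550 × 0.02521 = 114.7 mSv/h.
Further attenuation needed: 114.7/12.2 = 9.402.
n = log₂(9.402) = 3.233 half-value layers.
Thickness = 3.233 × 1.50 cm = 4.849 cm.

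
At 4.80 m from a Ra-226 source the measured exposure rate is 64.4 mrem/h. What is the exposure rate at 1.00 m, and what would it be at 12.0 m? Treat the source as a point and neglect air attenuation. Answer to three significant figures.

Intensity scales as (d₁/d₂)², so
At 1.00 m: (4.80/1.00)² = 23.04, so 64.4 × 23.04 = 1484 mrem/h
At 12.0 m: 1484 × (1.00/12.0)² = 1484 × 0.006944 = 10.30 mrem/h.

1480 mrem/h; 10.3 mrem/h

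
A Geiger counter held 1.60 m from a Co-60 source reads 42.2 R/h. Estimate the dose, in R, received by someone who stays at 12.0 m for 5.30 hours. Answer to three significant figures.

Applying the 1/r² law, rate at 12.0 m:
42.2 × (1.60/12.0)² = 42.2 × 0.01778 = 0.7503 R/h.
Dose = rate × time = 0.7503 R/h × 5.300 h = 3.977 R.

3.98 R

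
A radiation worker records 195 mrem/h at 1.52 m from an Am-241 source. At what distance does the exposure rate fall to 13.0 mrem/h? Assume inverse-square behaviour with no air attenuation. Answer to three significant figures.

Since intensity falls as 1/r², d₂ = d₁·√(I₁/I₂).
I₁/I₂ = 195/13.0 = 15.00, so d₂ = 1.52 × √15.00 = 5.887 m.

5.89 m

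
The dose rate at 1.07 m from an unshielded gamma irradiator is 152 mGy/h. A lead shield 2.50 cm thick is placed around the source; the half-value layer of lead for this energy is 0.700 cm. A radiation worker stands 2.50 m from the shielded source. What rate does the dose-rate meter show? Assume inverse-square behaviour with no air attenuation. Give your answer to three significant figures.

Distance alone: (1.07/2.50)² = 0.1832, so 152 × 0.1832 = 27.85 mGy/h.
Shield: 2.50/0.700 = 3.571 half-value layers → attenuation 2^(−3.571) = 0.08414.
Combined: 27.85 × 0.08414 = 2.343 mGy/h.

2.34 mGy/h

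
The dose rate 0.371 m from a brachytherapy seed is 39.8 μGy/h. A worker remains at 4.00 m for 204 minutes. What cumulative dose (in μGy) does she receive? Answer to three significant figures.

By the inverse-square law, rate at 4.00 m:
(0.371/4.00)² = 0.008603, so 39.8 × 0.008603 = 0.3424 μGy/h.
Dose = rate × time = 0.3424 μGy/h × 3.400 h = 1.164 μGy.

1.16 μGy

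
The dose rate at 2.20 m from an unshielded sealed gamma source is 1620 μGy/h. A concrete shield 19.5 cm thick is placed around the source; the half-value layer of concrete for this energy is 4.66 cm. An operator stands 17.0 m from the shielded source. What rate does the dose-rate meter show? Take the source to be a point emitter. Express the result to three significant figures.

Distance alone: (2.20/17.0)² = 0.01675, so 1620 × 0.01675 = 27.14 μGy/h.
Shield: 19.5/4.66 = 4.185 half-value layers → attenuation 2^(−4.185) = 0.05498.
Combined: 27.14 × 0.05498 = 1.492 μGy/h.

1.49 μGy/h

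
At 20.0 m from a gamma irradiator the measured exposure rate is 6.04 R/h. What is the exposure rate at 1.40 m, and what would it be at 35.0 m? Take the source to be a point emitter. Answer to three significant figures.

Intensity scales as (d₁/d₂)², so
At 1.40 m: 6.04 × (20.0/1.40)² = 6.04 × 204.1 = 1233 R/h
At 35.0 m: (1.40/35.0)² = 0.001600, so 1233 × 0.001600 = 1.973 R/h.

1230 R/h; 1.97 R/h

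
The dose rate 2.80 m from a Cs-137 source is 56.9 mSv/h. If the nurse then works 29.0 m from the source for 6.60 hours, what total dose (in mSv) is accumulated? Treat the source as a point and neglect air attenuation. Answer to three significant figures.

Using I₁d₁² = I₂d₂², rate at 29.0 m:
(2.80/29.0)² = 0.009322, so 56.9 × 0.009322 = 0.5304 mSv/h.
Dose = rate × time = 0.5304 mSv/h × 6.600 h = 3.501 mSv.

3.50 mSv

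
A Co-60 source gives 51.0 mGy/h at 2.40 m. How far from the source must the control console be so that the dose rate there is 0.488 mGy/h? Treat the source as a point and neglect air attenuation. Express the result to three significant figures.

Since intensity falls as 1/r², d₂ = d₁·√(I₁/I₂).
I₁/I₂ = 51.0/0.488 = 104.5, so d₂ = 2.40 × √104.5 = 24.53 m.

24.5 m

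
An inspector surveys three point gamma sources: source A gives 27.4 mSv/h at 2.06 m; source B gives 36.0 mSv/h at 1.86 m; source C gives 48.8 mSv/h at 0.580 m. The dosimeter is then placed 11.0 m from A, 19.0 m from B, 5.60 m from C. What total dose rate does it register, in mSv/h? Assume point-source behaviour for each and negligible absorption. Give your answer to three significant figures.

1.83 mSv/h

By superposition, sum each source's inverse-square contribution:
A: 27.4 × (2.06/11.0)² = 0.9609 mSv/h
B: 36.0 × (1.86/19.0)² = 0.3450 mSv/h
C: 48.8 × (0.580/5.60)² = 0.5235 mSv/h
Total = 0.9609 + 0.3450 + 0.5235 = 1.829 mSv/h.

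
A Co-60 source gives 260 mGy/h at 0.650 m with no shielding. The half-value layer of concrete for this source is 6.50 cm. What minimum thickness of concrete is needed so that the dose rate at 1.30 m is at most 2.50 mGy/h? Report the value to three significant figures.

At 1.30 m, distance alone gives (0.650/1.30)² = 0.2500, so 260 × 0.2500 = 65.00 mGy/h.
Further attenuation needed: 65.00/2.50 = 26.00.
n = log₂(26.00) = 4.700 half-value layers.
Thickness = 4.700 × 6.50 cm = 30.55 cm.

30.6 cm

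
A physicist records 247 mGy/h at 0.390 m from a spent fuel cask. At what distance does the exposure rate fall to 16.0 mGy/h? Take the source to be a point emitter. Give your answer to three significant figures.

Using I₁d₁² = I₂d₂², d₂ = d₁·√(I₁/I₂).
I₁/I₂ = 247/16.0 = 15.44, so d₂ = 0.390 × √15.44 = 1.532 m.

1.53 m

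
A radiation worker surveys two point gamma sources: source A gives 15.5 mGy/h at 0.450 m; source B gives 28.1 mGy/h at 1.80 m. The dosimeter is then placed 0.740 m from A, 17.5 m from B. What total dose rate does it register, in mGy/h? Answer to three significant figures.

Each source contributes Iᵢ·(dᵢ/rᵢ)²; contributions add.
A: 15.5 × (0.450/0.740)² = 5.732 mGy/h
B: 28.1 × (1.80/17.5)² = 0.2973 mGy/h
Total = 5.732 + 0.2973 = 6.029 mGy/h.

6.03 mGy/h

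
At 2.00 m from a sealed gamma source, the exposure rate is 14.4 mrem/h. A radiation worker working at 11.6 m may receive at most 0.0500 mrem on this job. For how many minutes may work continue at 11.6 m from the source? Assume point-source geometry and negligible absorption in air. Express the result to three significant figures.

Since intensity falls as 1/r², rate at 11.6 m:
(2.00/11.6)² = 0.02973, so 14.4 × 0.02973 = 0.4281 mrem/h.
Stay time = 0.0500 mrem ÷ 0.4281 mrem/h = 0.1168 h = 7.008 min.

7.01 min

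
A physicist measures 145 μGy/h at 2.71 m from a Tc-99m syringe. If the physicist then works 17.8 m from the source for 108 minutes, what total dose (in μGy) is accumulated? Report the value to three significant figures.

Using I₁d₁² = I₂d₂², rate at 17.8 m:
(2.71/17.8)² = 0.02318, so 145 × 0.02318 = 3.361 μGy/h.
Dose = rate × time = 3.361 μGy/h × 1.800 h = 6.050 μGy.

6.05 μGy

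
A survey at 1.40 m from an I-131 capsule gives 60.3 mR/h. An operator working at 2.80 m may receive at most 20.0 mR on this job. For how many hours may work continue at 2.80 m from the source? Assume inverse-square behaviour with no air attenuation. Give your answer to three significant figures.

1.33 h

Since intensity falls as 1/r², rate at 2.80 m:
60.3 × (1.40/2.80)² = 60.3 × 0.2500 = 15.07 mR/h.
Stay time = 20.0 mR ÷ 15.07 mR/h = 1.327 h.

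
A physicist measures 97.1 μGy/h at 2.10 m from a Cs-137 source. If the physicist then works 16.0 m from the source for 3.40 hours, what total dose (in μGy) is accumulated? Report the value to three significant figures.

5.69 μGy

Since intensity falls as 1/r², rate at 16.0 m:
97.1 × (2.10/16.0)² = 97.1 × 0.01723 = 1.673 μGy/h.
Dose = rate × time = 1.673 μGy/h × 3.400 h = 5.688 μGy.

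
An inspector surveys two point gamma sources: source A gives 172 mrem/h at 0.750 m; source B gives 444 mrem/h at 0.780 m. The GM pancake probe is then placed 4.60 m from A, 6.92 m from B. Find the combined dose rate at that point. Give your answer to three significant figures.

10.2 mrem/h

By superposition, sum each source's inverse-square contribution:
A: 172 × (0.750/4.60)² = 4.572 mrem/h
B: 444 × (0.780/6.92)² = 5.641 mrem/h
Total = 4.572 + 5.641 = 10.21 mrem/h.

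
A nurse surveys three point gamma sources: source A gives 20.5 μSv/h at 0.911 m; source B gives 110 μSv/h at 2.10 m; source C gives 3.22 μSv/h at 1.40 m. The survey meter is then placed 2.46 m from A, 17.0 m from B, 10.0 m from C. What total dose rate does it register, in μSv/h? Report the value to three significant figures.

4.55 μSv/h

Each source contributes Iᵢ·(dᵢ/rᵢ)²; contributions add.
A: 20.5 × (0.911/2.46)² = 2.811 μSv/h
B: 110 × (2.10/17.0)² = 1.679 μSv/h
C: 3.22 × (1.40/10.0)² = 0.06311 μSv/h
Total = 2.811 + 1.679 + 0.06311 = 4.553 μSv/h.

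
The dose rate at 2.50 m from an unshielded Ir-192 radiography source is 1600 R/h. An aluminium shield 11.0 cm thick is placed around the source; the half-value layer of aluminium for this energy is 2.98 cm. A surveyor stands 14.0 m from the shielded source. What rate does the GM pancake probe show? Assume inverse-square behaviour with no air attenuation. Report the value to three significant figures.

3.95 R/h

Distance alone: 1600 × (2.50/14.0)² = 1600 × 0.03189 = 51.02 R/h.
Shield: 11.0/2.98 = 3.691 half-value layers → attenuation 2^(−3.691) = 0.07743.
Combined: 51.02 × 0.07743 = 3.950 R/h.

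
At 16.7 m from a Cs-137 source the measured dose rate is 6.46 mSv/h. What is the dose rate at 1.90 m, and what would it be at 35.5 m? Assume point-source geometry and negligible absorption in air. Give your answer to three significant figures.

499 mSv/h; 1.43 mSv/h

Since intensity falls as 1/r²,
At 1.90 m: (16.7/1.90)² = 77.25, so 6.46 × 77.25 = 499.0 mSv/h
At 35.5 m: (1.90/35.5)² = 0.002865, so 499.0 × 0.002865 = 1.430 mSv/h.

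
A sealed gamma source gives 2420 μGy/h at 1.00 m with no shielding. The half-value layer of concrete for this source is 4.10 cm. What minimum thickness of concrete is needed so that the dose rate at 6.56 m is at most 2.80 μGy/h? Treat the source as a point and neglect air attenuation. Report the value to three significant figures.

17.7 cm

At 6.56 m, distance alone gives 2420 × (1.00/6.56)² = 2420 × 0.02324 = 56.24 μGy/h.
Further attenuation needed: 56.24/2.80 = 20.09.
n = log₂(20.09) = 4.328 half-value layers.
Thickness = 4.328 × 4.10 cm = 17.74 cm.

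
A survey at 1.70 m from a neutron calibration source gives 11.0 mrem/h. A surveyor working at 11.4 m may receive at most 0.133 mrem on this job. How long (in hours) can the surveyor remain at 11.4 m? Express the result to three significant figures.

0.544 h

By the inverse-square law, rate at 11.4 m:
(1.70/11.4)² = 0.02224, so 11.0 × 0.02224 = 0.2446 mrem/h.
Stay time = 0.133 mrem ÷ 0.2446 mrem/h = 0.5437 h.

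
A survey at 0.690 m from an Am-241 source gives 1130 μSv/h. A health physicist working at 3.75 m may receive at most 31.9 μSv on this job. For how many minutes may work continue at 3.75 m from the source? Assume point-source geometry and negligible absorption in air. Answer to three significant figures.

50.0 min

Intensity scales as (d₁/d₂)², so rate at 3.75 m:
1130 × (0.690/3.75)² = 1130 × 0.03386 = 38.26 μSv/h.
Stay time = 31.9 μSv ÷ 38.26 μSv/h = 0.8338 h = 50.03 min.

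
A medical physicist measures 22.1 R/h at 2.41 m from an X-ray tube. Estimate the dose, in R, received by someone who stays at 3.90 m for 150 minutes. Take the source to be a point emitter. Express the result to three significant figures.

21.1 R

Since intensity falls as 1/r², rate at 3.90 m:
(2.41/3.90)² = 0.3819, so 22.1 × 0.3819 = 8.440 R/h.
Dose = rate × time = 8.440 R/h × 2.500 h = 21.10 R.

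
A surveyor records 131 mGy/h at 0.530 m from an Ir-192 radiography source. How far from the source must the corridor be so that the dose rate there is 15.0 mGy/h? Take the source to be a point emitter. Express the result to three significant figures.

1.57 m

By the inverse-square law, d₂ = d₁·√(I₁/I₂).
I₁/I₂ = 131/15.0 = 8.733, so d₂ = 0.530 × √8.733 = 1.566 m.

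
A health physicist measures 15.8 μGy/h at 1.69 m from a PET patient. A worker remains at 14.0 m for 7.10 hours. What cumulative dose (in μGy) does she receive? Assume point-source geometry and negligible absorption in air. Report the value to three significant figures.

1.63 μGy

Using I₁d₁² = I₂d₂², rate at 14.0 m:
(1.69/14.0)² = 0.01457, so 15.8 × 0.01457 = 0.2302 μGy/h.
Dose = rate × time = 0.2302 μGy/h × 7.100 h = 1.634 μGy.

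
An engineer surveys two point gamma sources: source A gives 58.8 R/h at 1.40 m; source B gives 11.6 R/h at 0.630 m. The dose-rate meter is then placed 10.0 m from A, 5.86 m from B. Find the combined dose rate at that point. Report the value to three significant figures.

By superposition, sum each source's inverse-square contribution:
A: 58.8 × (1.40/10.0)² = 1.152 R/h
B: 11.6 × (0.630/5.86)² = 0.1341 R/h
Total = 1.152 + 0.1341 = 1.286 R/h.

1.29 R/h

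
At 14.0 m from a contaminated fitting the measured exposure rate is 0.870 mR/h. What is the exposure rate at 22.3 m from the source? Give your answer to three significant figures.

0.343 mR/h

Since intensity falls as 1/r², scaling from 14.0 m to 22.3 m:
(14.0/22.3)² = 0.3941, so 0.870 × 0.3941 = 0.3429 mR/h.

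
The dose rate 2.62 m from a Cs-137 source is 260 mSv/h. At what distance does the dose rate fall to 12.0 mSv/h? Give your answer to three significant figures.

12.2 m

Intensity scales as (d₁/d₂)², so d₂ = d₁·√(I₁/I₂).
I₁/I₂ = 260/12.0 = 21.67, so d₂ = 2.62 × √21.67 = 12.20 m.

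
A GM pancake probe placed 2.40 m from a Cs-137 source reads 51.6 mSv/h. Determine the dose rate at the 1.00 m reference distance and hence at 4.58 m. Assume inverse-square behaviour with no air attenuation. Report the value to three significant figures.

297 mSv/h; 14.2 mSv/h

Since intensity falls as 1/r²,
At 1.00 m: (2.40/1.00)² = 5.760, so 51.6 × 5.760 = 297.2 mSv/h
At 4.58 m: (1.00/4.58)² = 0.04767, so 297.2 × 0.04767 = 14.17 mSv/h.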